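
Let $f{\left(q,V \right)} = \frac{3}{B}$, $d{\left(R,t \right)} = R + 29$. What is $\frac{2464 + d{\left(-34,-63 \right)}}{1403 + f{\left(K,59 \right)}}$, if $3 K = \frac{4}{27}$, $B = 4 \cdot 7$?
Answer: $\frac{68852}{39287} \approx 1.7525$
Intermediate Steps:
$d{\left(R,t \right)} = 29 + R$
$B = 28$
$K = \frac{4}{81}$ ($K = \frac{4 \cdot \frac{1}{27}}{3} = \frac{1}{3} \cdot \frac{4}{27} = \frac{4}{81} \approx 0.049383$)
$f{\left(q,V \right)} = \frac{3}{28}$
$\frac{2464 + d{\left(-34,-63 \right)}}{1403 + f{\left(K,59 \right)}} = \frac{2464 + \left(29 - 34\right)}{1403 + \frac{3}{28}} = \frac{2464 - 5}{\frac{39287}{28}} = 2459 \cdot \frac{28}{39287} = \frac{68852}{39287}$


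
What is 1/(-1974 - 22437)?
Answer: -1/24411 ≈ -4.0965e-5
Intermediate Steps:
1/(-1974 - 22437) = 1/(-24411) = -1/24411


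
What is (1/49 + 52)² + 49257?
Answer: 124763458/2401 ≈ 51963.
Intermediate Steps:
(1/49 + 52)² + 49257 = (2549/49)² + 49257 = 6497401/2401 + 49257 = 124763458/2401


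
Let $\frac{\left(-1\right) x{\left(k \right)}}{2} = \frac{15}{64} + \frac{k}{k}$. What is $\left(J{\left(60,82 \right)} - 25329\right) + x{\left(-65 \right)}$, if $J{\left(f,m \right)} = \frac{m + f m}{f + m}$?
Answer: $- \frac{57473065}{2272} \approx -25296.0$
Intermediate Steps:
$J{\left(f,m \right)} = \frac{m + f m}{f + m}$
$x{\left(k \right)} = - \frac{79}{32}$ ($x{\left(k \right)} = - 2 \left(\frac{15}{64} + \frac{k}{k}\right) = - 2 \left(15 \cdot \frac{1}{64} + 1\right) = - 2 \left(\frac{15}{64} + 1\right) = \left(-2\right) \frac{79}{64} = - \frac{79}{32}$)
$\left(J{\left(60,82 \right)} - 25329\right) + x{\left(-65 \right)} = \left(\frac{82 \left(1 + 60\right)}{60 + 82} - 25329\right) - \frac{79}{32} = \left(82 \cdot \frac{1}{142} \cdot 61 - 25329\right) - \frac{79}{32} = \left(\frac{2501}{71} - 25329\right) - \frac{79}{32} = - \frac{1795858}{71} - \frac{79}{32} = - \frac{57473065}{2272}$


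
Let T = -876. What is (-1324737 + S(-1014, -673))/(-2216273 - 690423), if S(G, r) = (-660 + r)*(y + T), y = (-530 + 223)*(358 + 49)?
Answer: -41599997/726674 ≈ -57.247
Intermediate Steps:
y = -124949 (y = -307*407 = -124949)
S(G, r) = 83044500 - 125825*r (S(G, r) = (-660 + r)*(-124949 - 876) = (-660 + r)*(-125825) = 83044500 - 125825*r)
(-1324737 + S(-1014, -673))/(-2216273 - 690423) = (-1324737 + (83044500 - 125825*(-673)))/(-2216273 - 690423) = (-1324737 + (83044500 + 84680225))/(-2906696) = (-1324737 + 167724725)*(-1/2906696) = 166399988*(-1/2906696) = -41599997/726674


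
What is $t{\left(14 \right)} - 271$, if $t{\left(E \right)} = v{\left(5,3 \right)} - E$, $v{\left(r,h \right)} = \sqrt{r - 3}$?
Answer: $-285 + \sqrt{2} \approx -283.59$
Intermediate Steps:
$v{\left(r,h \right)} = \sqrt{-3 + r}$
$t{\left(E \right)} = \sqrt{2} - E$ ($t{\left(E \right)} = \sqrt{-3 + 5} - E = \sqrt{2} - E$)
$t{\left(14 \right)} - 271 = \left(\sqrt{2} - 14\right) - 271 = \left(-14 + \sqrt{2}\right) - 271 = -285 + \sqrt{2}$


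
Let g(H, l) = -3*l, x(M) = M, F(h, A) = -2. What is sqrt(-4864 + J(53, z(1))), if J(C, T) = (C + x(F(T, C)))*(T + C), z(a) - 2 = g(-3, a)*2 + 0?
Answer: I*sqrt(2365) ≈ 48.631*I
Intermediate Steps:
z(a) = 2 - 6*a (z(a) = 2 + (-3*a*2 + 0) = 2 + (-6*a + 0) = 2 - 6*a)
J(C, T) = (-2 + C)*(C + T) (J(C, T) = (C - 2)*(T + C) = (-2 + C)*(C + T))
sqrt(-4864 + J(53, z(1))) = sqrt(-4864 + (53**2 - 2*53 - 2*(2 - 6*1) + 53*(2 - 6*1))) = sqrt(-4864 + (2809 - 106 - 2*(2 - 6) + 53*(2 - 6))) = sqrt(-4864 + (2809 - 106 - 2*(-4) + 53*(-4))) = sqrt(-4864 + (2809 - 106 + 8 - 212)) = sqrt(-4864 + 2499) = sqrt(-2365) = I*sqrt(2365)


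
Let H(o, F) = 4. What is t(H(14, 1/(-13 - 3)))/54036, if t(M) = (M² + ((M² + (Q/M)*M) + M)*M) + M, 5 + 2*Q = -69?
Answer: -4/4503 ≈ -0.00088830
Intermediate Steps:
Q = -37 (Q = -5/2 + (½)*(-69) = -5/2 - 69/2 = -37)
t(M) = M + M² + M*(-37 + M + M²) (t(M) = (M² + ((M² + (-37/M)*M) + M)*M) + M = (M² + ((M² - 37) + M)*M) + M = (M² + ((-37 + M²) + M)*M) + M = (M² + (-37 + M + M²)*M) + M = (M² + M*(-37 + M + M²)) + M = M + M² + M*(-37 + M + M²))
t(H(14, 1/(-13 - 3)))/54036 = (4*(-36 + 4² + 2*4))/54036 = (4*(-36 + 16 + 8))*(1/54036) = (4*(-12))*(1/54036) = -48*1/54036 = -4/4503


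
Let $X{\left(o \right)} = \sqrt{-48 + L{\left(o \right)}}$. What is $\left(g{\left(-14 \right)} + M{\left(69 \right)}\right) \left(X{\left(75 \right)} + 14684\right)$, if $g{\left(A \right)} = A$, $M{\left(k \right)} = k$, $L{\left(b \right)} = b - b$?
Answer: $807620 + 220 i \sqrt{3} \approx 8.0762 \cdot 10^{5} + 381.05 i$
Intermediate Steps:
$L{\left(b \right)} = 0$
$X{\left(o \right)} = 4 i \sqrt{3}$ ($X{\left(o \right)} = \sqrt{-48 + 0} = \sqrt{-48} = 4 i \sqrt{3}$)
$\left(g{\left(-14 \right)} + M{\left(69 \right)}\right) \left(X{\left(75 \right)} + 14684\right) = \left(-14 + 69\right) \left(4 i \sqrt{3} + 14684\right) = 55 \left(14684 + 4 i \sqrt{3}\right) = 807620 + 220 i \sqrt{3}$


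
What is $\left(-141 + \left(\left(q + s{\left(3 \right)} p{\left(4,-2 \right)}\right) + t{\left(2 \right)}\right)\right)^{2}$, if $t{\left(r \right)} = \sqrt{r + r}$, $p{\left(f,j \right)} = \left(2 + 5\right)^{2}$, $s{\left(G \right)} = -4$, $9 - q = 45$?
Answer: $137641$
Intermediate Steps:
$q = -36$ ($q = 9 - 45 = -36$)
$p{\left(f,j \right)} = 49$ ($p{\left(f,j \right)} = 7^{2} = 49$)
$t{\left(r \right)} = \sqrt{2} \sqrt{r}$ ($t{\left(r \right)} = \sqrt{2 r} = \sqrt{2} \sqrt{r}$)
$\left(-141 + \left(\left(q + s{\left(3 \right)} p{\left(4,-2 \right)}\right) + t{\left(2 \right)}\right)\right)^{2} = \left(-141 + \left(\left(-36 - 196\right) + \sqrt{2} \sqrt{2}\right)\right)^{2} = \left(-141 + \left(\left(-36 - 196\right) + 2\right)\right)^{2} = \left(-141 + \left(-232 + 2\right)\right)^{2} = \left(-141 - 230\right)^{2} = \left(-371\right)^{2} = 137641$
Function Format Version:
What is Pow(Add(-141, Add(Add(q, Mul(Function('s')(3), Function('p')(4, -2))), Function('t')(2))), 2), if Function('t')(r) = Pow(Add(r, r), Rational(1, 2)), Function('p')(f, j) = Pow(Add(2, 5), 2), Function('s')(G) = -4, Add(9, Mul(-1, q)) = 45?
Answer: 137641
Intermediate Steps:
q = -36 (q = Add(9, Mul(-1, 45)) = Add(9, -45) = -36)
Function('p')(f, j) = 49 (Function('p')(f, j) = Pow(7, 2) = 49)
Function('t')(r) = Mul(Pow(2, Rational(1, 2)), Pow(r, Rational(1, 2))) (Function('t')(r) = Pow(Mul(2, r), Rational(1, 2)) = Mul(Pow(2, Rational(1, 2)), Pow(r, Rational(1, 2))))
Pow(Add(-141, Add(Add(q, Mul(Function('s')(3), Function('p')(4, -2))), Function('t')(2))), 2) = Pow(Add(-141, Add(Add(-36, Mul(-4, 49)), Mul(Pow(2, Rational(1, 2)), Pow(2, Rational(1, 2))))), 2) = Pow(Add(-141, Add(Add(-36, -196), 2)), 2) = Pow(Add(-141, Add(-232, 2)), 2) = Pow(Add(-141, -230), 2) = Pow(-371, 2) = 137641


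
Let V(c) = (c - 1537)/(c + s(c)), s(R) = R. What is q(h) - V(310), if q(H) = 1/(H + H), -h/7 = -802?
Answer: 861086/435085 ≈ 1.9791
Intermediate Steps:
h = 5614 (h = -7*(-802) = 5614)
V(c) = (-1537 + c)/(2*c) (V(c) = (c - 1537)/(c + c) = (-1537 + c)/((2*c)) = (-1537 + c)*(1/(2*c)) = (-1537 + c)/(2*c))
q(H) = 1/(2*H)
q(h) - V(310) = (½)/5614 - (-1537 + 310)/(2*310) = (½)*(1/5614) - (-1227)/(2*310) = 1/11228 - 1*(-1227/620) = 1/11228 + 1227/620 = 861086/435085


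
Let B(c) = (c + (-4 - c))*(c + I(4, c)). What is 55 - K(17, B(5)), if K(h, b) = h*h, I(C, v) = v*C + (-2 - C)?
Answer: -234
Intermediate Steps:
I(C, v) = -2 - C + C*v (I(C, v) = C*v + (-2 - C) = -2 - C + C*v)
B(c) = 24 - 20*c (B(c) = (c + (-4 - c))*(c + (-2 - 1*4 + 4*c)) = -4*(c + (-2 - 4 + 4*c)) = -4*(c + (-6 + 4*c)) = -4*(-6 + 5*c) = 24 - 20*c)
K(h, b) = h**2
55 - K(17, B(5)) = 55 - 1*17**2 = 55 - 1*289 = 55 - 289 = -234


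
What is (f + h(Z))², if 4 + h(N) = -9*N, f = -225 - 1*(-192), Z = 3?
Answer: 4096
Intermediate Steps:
f = -33 (f = -225 + 192 = -33)
h(N) = -4 - 9*N
(f + h(Z))² = (-33 + (-4 - 9*3))² = (-33 + (-4 - 27))² = (-33 - 31)² = (-64)² = 4096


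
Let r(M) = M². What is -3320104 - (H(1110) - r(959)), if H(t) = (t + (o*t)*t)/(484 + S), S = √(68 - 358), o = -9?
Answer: 3*(-800141*√290 + 383572314*I)/(√290 - 484*I) ≈ -2.3775e+6 - 805.04*I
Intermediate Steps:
S = I*√290 (S = √(-290) = I*√290 ≈ 17.029*I)
H(t) = (t - 9*t²)/(484 + I*√290) (H(t) = (t + (-9*t)*t)/(484 + I*√290) = (t - 9*t²)/(484 + I*√290))
-3320104 - (H(1110) - r(959)) = -3320104 - (-1*1110*(-1 + 9*1110)/(484 + I*√290) - 1*959²) = -3320104 - (-1*1110*(-1 + 9990)/(484 + I*√290) - 1*919681) = -3320104 - (-1*1110*9989/(484 + I*√290) - 919681) = -3320104 - (-11087790/(484 + I*√290) - 919681) = -3320104 - (-919681 - 11087790/(484 + I*√290)) = -3320104 + (919681 + 11087790/(484 + I*√290)) = -2400423 + 11087790/(484 + I*√290)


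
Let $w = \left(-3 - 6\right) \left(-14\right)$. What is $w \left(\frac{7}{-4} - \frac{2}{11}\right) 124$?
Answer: $- \frac{332010}{11} \approx -30183.0$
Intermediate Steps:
$w = 126$ ($w = \left(-9\right) \left(-14\right) = 126$)
$w \left(\frac{7}{-4} - \frac{2}{11}\right) 124 = 126 \left(\frac{7}{-4} - \frac{2}{11}\right) 124 = 126 \left(7 \left(- \frac{1}{4}\right) - \frac{2}{11}\right) 124 = 126 \left(- \frac{7}{4} - \frac{2}{11}\right) 124 = 126 \left(- \frac{85}{44}\right) 124 = \left(- \frac{5355}{22}\right) 124 = - \frac{332010}{11}$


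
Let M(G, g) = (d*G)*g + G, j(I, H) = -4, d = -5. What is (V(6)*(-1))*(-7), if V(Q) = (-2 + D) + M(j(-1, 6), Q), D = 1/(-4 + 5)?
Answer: 805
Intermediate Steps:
D = 1 (D = 1/1 = 1)
M(G, g) = G - 5*G*g (M(G, g) = (-5*G)*g + G = -5*G*g + G = G - 5*G*g)
V(Q) = -5 + 20*Q (V(Q) = (-2 + 1) - 4*(1 - 5*Q) = -1 + (-4 + 20*Q) = -5 + 20*Q)
(V(6)*(-1))*(-7) = ((-5 + 20*6)*(-1))*(-7) = ((-5 + 120)*(-1))*(-7) = (115*(-1))*(-7) = -115*(-7) = 805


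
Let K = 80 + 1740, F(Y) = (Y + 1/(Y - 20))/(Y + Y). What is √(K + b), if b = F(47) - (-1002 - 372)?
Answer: √571588761/423 ≈ 56.520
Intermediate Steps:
F(Y) = (Y + 1/(-20 + Y))/(2*Y) (F(Y) = (Y + 1/(-20 + Y))/((2*Y)) = (Y + 1/(-20 + Y))*(1/(2*Y)) = (Y + 1/(-20 + Y))/(2*Y))
b = 1744241/1269 (b = (½)*(1 + 47² - 20*47)/(47*(-20 + 47)) - (-1002 - 372) = (½)*(1/47)*(1 + 2209 - 940)/27 - 1*(-1374) = (½)*(1/47)*(1/27)*1270 + 1374 = 635/1269 + 1374 = 1744241/1269 ≈ 1374.5)
K = 1820
√(K + b) = √(1820 + 1744241/1269) = √(4053821/1269) = √571588761/423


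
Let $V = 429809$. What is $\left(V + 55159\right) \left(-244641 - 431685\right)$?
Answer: $-327996467568$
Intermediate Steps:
$\left(V + 55159\right) \left(-244641 - 431685\right) = \left(429809 + 55159\right) \left(-244641 - 431685\right) = 484968 \left(-676326\right) = -327996467568$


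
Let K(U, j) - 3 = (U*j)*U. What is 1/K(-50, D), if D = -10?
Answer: -1/24997 ≈ -4.0005e-5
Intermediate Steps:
K(U, j) = 3 + j*U**2 (K(U, j) = 3 + (U*j)*U = 3 + j*U**2)
1/K(-50, D) = 1/(3 - 10*(-50)**2) = 1/(3 - 10*2500) = 1/(3 - 25000) = 1/(-24997) = -1/24997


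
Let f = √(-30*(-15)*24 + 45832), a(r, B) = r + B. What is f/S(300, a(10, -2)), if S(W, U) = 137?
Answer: 2*√14158/137 ≈ 1.7370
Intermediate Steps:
a(r, B) = B + r
f = 2*√14158 (f = √(450*24 + 45832) = √(10800 + 45832) = √56632 = 2*√14158 ≈ 237.97)
f/S(300, a(10, -2)) = (2*√14158)/137 = (2*√14158)*(1/137) = 2*√14158/137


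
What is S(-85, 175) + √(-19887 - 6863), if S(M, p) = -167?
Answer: -167 + 5*I*√1070 ≈ -167.0 + 163.55*I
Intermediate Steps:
S(-85, 175) + √(-19887 - 6863) = -167 + √(-19887 - 6863) = -167 + √(-26750) = -167 + 5*I*√1070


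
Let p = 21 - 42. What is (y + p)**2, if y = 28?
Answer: 49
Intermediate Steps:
p = -21
(y + p)**2 = (28 - 21)**2 = 7**2 = 49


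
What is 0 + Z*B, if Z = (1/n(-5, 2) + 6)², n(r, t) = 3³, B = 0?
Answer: 0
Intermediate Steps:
n(r, t) = 27
Z = 26569/729 (Z = (1/27 + 6)² = (163/27)² = 26569/729 ≈ 36.446)
0 + Z*B = 0 + (26569/729)*0 = 0 + 0 = 0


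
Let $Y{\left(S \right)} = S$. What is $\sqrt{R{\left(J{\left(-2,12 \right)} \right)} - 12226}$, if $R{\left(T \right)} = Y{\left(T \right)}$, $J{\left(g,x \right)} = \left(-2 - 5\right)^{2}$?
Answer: $3 i \sqrt{1353} \approx 110.35 i$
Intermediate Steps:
$J{\left(g,x \right)} = 49$ ($J{\left(g,x \right)} = \left(-7\right)^{2} = 49$)
$R{\left(T \right)} = T$
$\sqrt{R{\left(J{\left(-2,12 \right)} \right)} - 12226} = \sqrt{49 - 12226} = \sqrt{-12177} = 3 i \sqrt{1353}$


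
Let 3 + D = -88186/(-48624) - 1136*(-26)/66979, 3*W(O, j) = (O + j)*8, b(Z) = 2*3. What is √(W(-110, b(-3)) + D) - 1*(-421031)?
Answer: 421031 + I*√184342923079790335674/814196724 ≈ 4.2103e+5 + 16.676*I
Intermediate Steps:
b(Z) = 6
W(O, j) = 8*O/3 + 8*j/3 (W(O, j) = ((O + j)*8)/3 = (8*O + 8*j)/3 = 8*O/3 + 8*j/3)
D = -1213796065/1628393448 (D = -3 + (-88186/(-48624) - 1136*(-26)/66979) = -3 + (-88186*(-1/48624) + 29536*(1/66979)) = -3 + (44093/24312 + 29536/66979) = -3 + 3671384279/1628393448 = -1213796065/1628393448 ≈ -0.74539)
√(W(-110, b(-3)) + D) - 1*(-421031) = √(((8/3)*(-110) + (8/3)*6) - 1213796065/1628393448) - 1*(-421031) = √((-880/3 + 16) - 1213796065/1628393448) + 421031 = √(-832/3 - 1213796065/1628393448) + 421031 = √(-452821578977/1628393448) + 421031 = I*√184342923079790335674/814196724 + 421031 = 421031 + I*√184342923079790335674/814196724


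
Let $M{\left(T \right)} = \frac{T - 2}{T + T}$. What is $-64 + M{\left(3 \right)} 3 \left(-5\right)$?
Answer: $- \frac{133}{2} \approx -66.5$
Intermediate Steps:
$M{\left(T \right)} = \frac{-2 + T}{2 T}$
$-64 + M{\left(3 \right)} 3 \left(-5\right) = -64 + \frac{-2 + 3}{2 \cdot 3} \cdot 3 \left(-5\right) = -64 + \frac{1}{2} \cdot \frac{1}{3} \cdot 1 \left(-15\right) = -64 + \frac{1}{6} \left(-15\right) = -64 - \frac{5}{2} = - \frac{133}{2}$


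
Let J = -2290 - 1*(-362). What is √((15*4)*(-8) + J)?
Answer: 2*I*√602 ≈ 49.071*I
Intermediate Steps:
J = -1928 (J = -2290 + 362 = -1928)
√((15*4)*(-8) + J) = √((15*4)*(-8) - 1928) = √(60*(-8) - 1928) = √(-480 - 1928) = √(-2408) = 2*I*√602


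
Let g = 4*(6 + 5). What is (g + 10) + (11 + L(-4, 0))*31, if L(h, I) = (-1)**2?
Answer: 426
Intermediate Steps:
g = 44 (g = 4*11 = 44)
L(h, I) = 1
(g + 10) + (11 + L(-4, 0))*31 = (44 + 10) + (11 + 1)*31 = 54 + 12*31 = 54 + 372 = 426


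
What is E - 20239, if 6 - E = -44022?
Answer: 23789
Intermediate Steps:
E = 44028 (E = 6 - 1*(-44022) = 6 + 44022 = 44028)
E - 20239 = 44028 - 20239 = 23789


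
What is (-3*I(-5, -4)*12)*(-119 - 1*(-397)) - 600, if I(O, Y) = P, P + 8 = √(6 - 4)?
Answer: 79464 - 10008*√2 ≈ 65311.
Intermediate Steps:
P = -8 + √2 (P = -8 + √(6 - 4) = -8 + √2 ≈ -6.5858)
I(O, Y) = -8 + √2
(-3*I(-5, -4)*12)*(-119 - 1*(-397)) - 600 = (-3*(-8 + √2)*12)*(-119 - 1*(-397)) - 600 = ((24 - 3*√2)*12)*(-119 + 397) - 600 = (288 - 36*√2)*278 - 600 = (80064 - 10008*√2) - 600 = 79464 - 10008*√2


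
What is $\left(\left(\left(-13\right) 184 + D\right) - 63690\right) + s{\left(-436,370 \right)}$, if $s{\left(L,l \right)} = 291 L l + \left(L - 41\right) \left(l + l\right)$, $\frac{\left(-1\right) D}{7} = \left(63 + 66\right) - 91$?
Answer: $-47363448$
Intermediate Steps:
$D = -266$ ($D = - 7 \left(\left(63 + 66\right) - 91\right) = - 7 \left(129 - 91\right) = \left(-7\right) 38 = -266$)
$s{\left(L,l \right)} = 2 l \left(-41 + L\right) + 291 L l$ ($s{\left(L,l \right)} = 291 L l + \left(-41 + L\right) 2 l = 291 L l + 2 l \left(-41 + L\right) = 2 l \left(-41 + L\right) + 291 L l$)
$\left(\left(\left(-13\right) 184 + D\right) - 63690\right) + s{\left(-436,370 \right)} = \left(\left(\left(-13\right) 184 - 266\right) - 63690\right) + 370 \left(-82 + 293 \left(-436\right)\right) = \left(\left(-2392 - 266\right) - 63690\right) + 370 \left(-82 - 127748\right) = \left(-2658 - 63690\right) + 370 \left(-127830\right) = -66348 - 47297100 = -47363448$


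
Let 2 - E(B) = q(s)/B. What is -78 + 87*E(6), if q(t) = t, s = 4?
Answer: 38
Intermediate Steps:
E(B) = 2 - 4/B
-78 + 87*E(6) = -78 + 87*(2 - 4/6) = -78 + 87*(2 - 4*1/6) = -78 + 87*(2 - 2/3) = -78 + 87*(4/3) = -78 + 116 = 38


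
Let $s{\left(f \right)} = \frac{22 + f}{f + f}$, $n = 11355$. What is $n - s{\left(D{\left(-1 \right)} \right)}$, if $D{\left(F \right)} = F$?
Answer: $\frac{22731}{2} \approx 11366.0$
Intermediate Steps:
$s{\left(f \right)} = \frac{22 + f}{2 f}$
$n - s{\left(D{\left(-1 \right)} \right)} = 11355 - \frac{22 - 1}{2 \left(-1\right)} = 11355 - \frac{1}{2} \left(-1\right) 21 = 11355 - - \frac{21}{2} = 11355 + \frac{21}{2} = \frac{22731}{2}$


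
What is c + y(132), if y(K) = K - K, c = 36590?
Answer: 36590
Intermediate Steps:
y(K) = 0
c + y(132) = 36590 + 0 = 36590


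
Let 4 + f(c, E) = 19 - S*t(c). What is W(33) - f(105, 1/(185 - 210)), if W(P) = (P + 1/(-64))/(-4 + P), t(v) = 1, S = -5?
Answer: -35009/1856 ≈ -18.863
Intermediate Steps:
f(c, E) = 20 (f(c, E) = -4 + (19 - (-5)) = -4 + (19 - 1*(-5)) = -4 + (19 + 5) = -4 + 24 = 20)
W(P) = (-1/64 + P)/(-4 + P) (W(P) = (P - 1/64)/(-4 + P) = (-1/64 + P)/(-4 + P))
W(33) - f(105, 1/(185 - 210)) = (-1/64 + 33)/(-4 + 33) - 1*20 = (2111/64)/29 - 20 = (1/29)*(2111/64) - 20 = 2111/1856 - 20 = -35009/1856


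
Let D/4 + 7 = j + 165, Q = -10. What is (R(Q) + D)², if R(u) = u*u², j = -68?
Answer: 409600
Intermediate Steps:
D = 360 (D = -28 + 4*(-68 + 165) = -28 + 4*97 = -28 + 388 = 360)
R(u) = u³
(R(Q) + D)² = ((-10)³ + 360)² = (-1000 + 360)² = (-640)² = 409600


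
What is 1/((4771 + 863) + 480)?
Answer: 1/6114 ≈ 0.00016356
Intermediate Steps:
1/((4771 + 863) + 480) = 1/(5634 + 480) = 1/6114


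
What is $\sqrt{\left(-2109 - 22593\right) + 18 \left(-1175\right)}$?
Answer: $2 i \sqrt{11463} \approx 214.13 i$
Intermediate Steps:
$\sqrt{\left(-2109 - 22593\right) + 18 \left(-1175\right)} = \sqrt{\left(-2109 - 22593\right) - 21150} = \sqrt{-24702 - 21150} = \sqrt{-45852} = 2 i \sqrt{11463}$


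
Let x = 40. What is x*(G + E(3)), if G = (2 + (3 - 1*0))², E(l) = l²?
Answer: 1360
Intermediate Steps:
G = 25 (G = (2 + (3 + 0))² = (2 + 3)² = 5² = 25)
x*(G + E(3)) = 40*(25 + 3²) = 40*(25 + 9) = 40*34 = 1360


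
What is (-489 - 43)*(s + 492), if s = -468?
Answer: -12768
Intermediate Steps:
(-489 - 43)*(s + 492) = (-489 - 43)*(-468 + 492) = -532*24 = -12768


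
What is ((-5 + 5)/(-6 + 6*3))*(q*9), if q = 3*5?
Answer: 0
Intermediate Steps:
q = 15
((-5 + 5)/(-6 + 6*3))*(q*9) = ((-5 + 5)/(-6 + 6*3))*(15*9) = (0/(-6 + 18))*135 = (0/12)*135 = (0*(1/12))*135 = 0*135 = 0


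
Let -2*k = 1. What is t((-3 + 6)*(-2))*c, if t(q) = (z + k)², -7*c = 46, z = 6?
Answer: -2783/14 ≈ -198.79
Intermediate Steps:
k = -½ (k = -½*1 = -½ ≈ -0.50000)
c = -46/7 (c = -⅐*46 = -46/7 ≈ -6.5714)
t(q) = 121/4 (t(q) = (6 - ½)² = (11/2)² = 121/4)
t((-3 + 6)*(-2))*c = (121/4)*(-46/7) = -2783/14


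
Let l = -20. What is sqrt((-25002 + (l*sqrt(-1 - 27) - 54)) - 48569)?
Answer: sqrt(-73625 - 40*I*sqrt(7)) ≈ 0.195 - 271.34*I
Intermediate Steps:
sqrt((-25002 + (l*sqrt(-1 - 27) - 54)) - 48569) = sqrt((-25002 + (-20*sqrt(-1 - 27) - 54)) - 48569) = sqrt((-25002 + (-40*I*sqrt(7) - 54)) - 48569) = sqrt((-25002 + (-54 - 40*I*sqrt(7))) - 48569) = sqrt((-25056 - 40*I*sqrt(7)) - 48569) = sqrt(-73625 - 40*I*sqrt(7))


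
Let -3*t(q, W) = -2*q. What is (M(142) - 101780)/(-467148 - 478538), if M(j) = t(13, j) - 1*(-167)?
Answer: 304813/2837058 ≈ 0.10744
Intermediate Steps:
t(q, W) = 2*q/3 (t(q, W) = -(-2)*q/3 = 2*q/3)
M(j) = 527/3 (M(j) = (2/3)*13 - 1*(-167) = 26/3 + 167 = 527/3)
(M(142) - 101780)/(-467148 - 478538) = (527/3 - 101780)/(-467148 - 478538) = -304813/3/(-945686) = -304813/3*(-1/945686) = 304813/2837058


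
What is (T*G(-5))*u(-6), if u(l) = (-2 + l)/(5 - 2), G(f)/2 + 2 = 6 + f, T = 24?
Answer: 128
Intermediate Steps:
G(f) = 8 + 2*f (G(f) = -4 + 2*(6 + f) = -4 + (12 + 2*f) = 8 + 2*f)
u(l) = -2/3 + l/3 (u(l) = (-2 + l)/3 = (-2 + l)*(1/3) = -2/3 + l/3)
(T*G(-5))*u(-6) = (24*(8 + 2*(-5)))*(-2/3 + (1/3)*(-6)) = (24*(8 - 10))*(-2/3 - 2) = (24*(-2))*(-8/3) = -48*(-8/3) = 128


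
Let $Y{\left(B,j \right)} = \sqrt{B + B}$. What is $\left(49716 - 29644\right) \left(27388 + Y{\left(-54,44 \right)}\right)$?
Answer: $549731936 + 120432 i \sqrt{3} \approx 5.4973 \cdot 10^{8} + 2.0859 \cdot 10^{5} i$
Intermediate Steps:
$Y{\left(B,j \right)} = \sqrt{2} \sqrt{B}$ ($Y{\left(B,j \right)} = \sqrt{2 B} = \sqrt{2} \sqrt{B}$)
$\left(49716 - 29644\right) \left(27388 + Y{\left(-54,44 \right)}\right) = \left(49716 - 29644\right) \left(27388 + \sqrt{2} \sqrt{-54}\right) = 20072 \left(27388 + \sqrt{2} \cdot 3 i \sqrt{6}\right) = 20072 \left(27388 + 6 i \sqrt{3}\right) = 549731936 + 120432 i \sqrt{3}$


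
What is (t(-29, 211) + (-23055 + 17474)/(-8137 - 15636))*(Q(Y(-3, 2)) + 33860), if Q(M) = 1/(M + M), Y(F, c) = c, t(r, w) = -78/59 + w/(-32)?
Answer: -46693360190637/179533696 ≈ -2.6008e+5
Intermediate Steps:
t(r, w) = -78/59 - w/32 (t(r, w) = -78*1/59 + w*(-1/32) = -78/59 - w/32)
Q(M) = 1/(2*M)
(t(-29, 211) + (-23055 + 17474)/(-8137 - 15636))*(Q(Y(-3, 2)) + 33860) = ((-78/59 - 1/32*211) + (-23055 + 17474)/(-8137 - 15636))*((½)/2 + 33860) = ((-78/59 - 211/32) - 5581/(-23773))*((½)*(½) + 33860) = (-14945/1888 - 5581*(-1/23773))*(¼ + 33860) = (-14945/1888 + 5581/23773)*(135441/4) = -344750557/44883424*135441/4 = -46693360190637/179533696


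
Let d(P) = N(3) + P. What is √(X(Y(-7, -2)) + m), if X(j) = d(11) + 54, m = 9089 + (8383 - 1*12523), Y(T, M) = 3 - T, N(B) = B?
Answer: √5017 ≈ 70.831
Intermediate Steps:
d(P) = 3 + P
m = 4949 (m = 9089 + (8383 - 12523) = 9089 - 4140 = 4949)
X(j) = 68 (X(j) = (3 + 11) + 54 = 14 + 54 = 68)
√(X(Y(-7, -2)) + m) = √(68 + 4949) = √5017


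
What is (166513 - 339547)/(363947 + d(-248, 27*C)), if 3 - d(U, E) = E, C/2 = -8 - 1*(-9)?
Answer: -86517/181948 ≈ -0.47550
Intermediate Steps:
C = 2 (C = 2*(-8 - 1*(-9)) = 2*(-8 + 9) = 2*1 = 2)
d(U, E) = 3 - E
(166513 - 339547)/(363947 + d(-248, 27*C)) = (166513 - 339547)/(363947 + (3 - 27*2)) = -173034/(363947 + (3 - 1*54)) = -173034/(363947 + (3 - 54)) = -173034/(363947 - 51) = -173034/363896 = -173034*1/363896 = -86517/181948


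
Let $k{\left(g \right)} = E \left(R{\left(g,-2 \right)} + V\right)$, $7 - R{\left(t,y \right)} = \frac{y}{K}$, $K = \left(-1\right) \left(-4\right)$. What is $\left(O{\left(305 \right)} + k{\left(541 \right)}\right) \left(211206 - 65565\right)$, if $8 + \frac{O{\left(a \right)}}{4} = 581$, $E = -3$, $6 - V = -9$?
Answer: $\frac{647956809}{2} \approx 3.2398 \cdot 10^{8}$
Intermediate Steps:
$V = 15$ ($V = 6 - -9 = 6 + 9 = 15$)
$K = 4$
$R{\left(t,y \right)} = 7 - \frac{y}{4}$
$O{\left(a \right)} = 2292$ ($O{\left(a \right)} = -32 + 4 \cdot 581 = -32 + 2324 = 2292$)
$k{\left(g \right)} = - \frac{135}{2}$ ($k{\left(g \right)} = - 3 \left(\left(7 - - \frac{1}{2}\right) + 15\right) = - 3 \left(\left(7 + \frac{1}{2}\right) + 15\right) = - 3 \left(\frac{15}{2} + 15\right) = \left(-3\right) \frac{45}{2} = - \frac{135}{2}$)
$\left(O{\left(305 \right)} + k{\left(541 \right)}\right) \left(211206 - 65565\right) = \left(2292 - \frac{135}{2}\right) \left(211206 - 65565\right) = \frac{4449}{2} \cdot 145641 = \frac{647956809}{2}$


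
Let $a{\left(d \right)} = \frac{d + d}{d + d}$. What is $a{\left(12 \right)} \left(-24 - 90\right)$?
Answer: $-114$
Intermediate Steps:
$a{\left(d \right)} = 1$ ($a{\left(d \right)} = \frac{2 d}{2 d} = 2 d \frac{1}{2 d} = 1$)
$a{\left(12 \right)} \left(-24 - 90\right) = 1 \left(-24 - 90\right) = 1 \left(-114\right) = -114$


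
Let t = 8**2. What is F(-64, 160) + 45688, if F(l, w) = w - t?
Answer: 45784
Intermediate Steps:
t = 64
F(l, w) = -64 + w (F(l, w) = w - 1*64 = w - 64 = -64 + w)
F(-64, 160) + 45688 = (-64 + 160) + 45688 = 96 + 45688 = 45784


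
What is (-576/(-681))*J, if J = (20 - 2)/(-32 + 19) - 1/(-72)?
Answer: -10264/8853 ≈ -1.1594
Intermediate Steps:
J = -1283/936 (J = 18/(-13) - 1*(-1/72) = 18*(-1/13) + 1/72 = -18/13 + 1/72 = -1283/936 ≈ -1.3707)
(-576/(-681))*J = -576/(-681)*(-1283/936) = -576*(-1/681)*(-1283/936) = (192/227)*(-1283/936) = -10264/8853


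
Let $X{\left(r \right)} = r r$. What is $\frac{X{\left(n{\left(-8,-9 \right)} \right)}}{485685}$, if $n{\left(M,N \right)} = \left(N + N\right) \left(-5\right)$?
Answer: $\frac{180}{10793} \approx 0.016677$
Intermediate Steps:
$n{\left(M,N \right)} = - 10 N$ ($n{\left(M,N \right)} = 2 N \left(-5\right) = - 10 N$)
$X{\left(r \right)} = r^{2}$
$\frac{X{\left(n{\left(-8,-9 \right)} \right)}}{485685} = \frac{\left(\left(-10\right) \left(-9\right)\right)^{2}}{485685} = 90^{2} \cdot \frac{1}{485685} = 8100 \cdot \frac{1}{485685} = \frac{180}{10793}$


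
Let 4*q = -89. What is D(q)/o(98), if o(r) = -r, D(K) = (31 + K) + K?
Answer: 27/196 ≈ 0.13776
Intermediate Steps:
q = -89/4 (q = (1/4)*(-89) = -89/4 ≈ -22.250)
D(K) = 31 + 2*K
D(q)/o(98) = (31 + 2*(-89/4))/((-1*98)) = (31 - 89/2)/(-98) = -27/2*(-1/98) = 27/196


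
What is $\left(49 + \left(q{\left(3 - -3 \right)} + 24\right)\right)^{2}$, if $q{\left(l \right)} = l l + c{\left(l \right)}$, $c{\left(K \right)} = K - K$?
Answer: $11881$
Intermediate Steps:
$c{\left(K \right)} = 0$
$q{\left(l \right)} = l^{2}$ ($q{\left(l \right)} = l l + 0 = l^{2} + 0 = l^{2}$)
$\left(49 + \left(q{\left(3 - -3 \right)} + 24\right)\right)^{2} = \left(49 + \left(\left(3 - -3\right)^{2} + 24\right)\right)^{2} = \left(49 + \left(\left(3 + 3\right)^{2} + 24\right)\right)^{2} = \left(49 + \left(6^{2} + 24\right)\right)^{2} = \left(49 + \left(36 + 24\right)\right)^{2} = \left(49 + 60\right)^{2} = 109^{2} = 11881$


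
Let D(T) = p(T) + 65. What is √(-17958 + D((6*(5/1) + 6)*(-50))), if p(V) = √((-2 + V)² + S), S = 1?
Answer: √(-17893 + √3247205) ≈ 126.85*I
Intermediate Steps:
p(V) = √(1 + (-2 + V)²) (p(V) = √((-2 + V)² + 1) = √(1 + (-2 + V)²))
D(T) = 65 + √(1 + (-2 + T)²) (D(T) = √(1 + (-2 + T)²) + 65 = 65 + √(1 + (-2 + T)²))
√(-17958 + D((6*(5/1) + 6)*(-50))) = √(-17958 + (65 + √(1 + (-2 + (6*(5/1) + 6)*(-50))²))) = √(-17958 + (65 + √(1 + (-2 + (6*(5*1) + 6)*(-50))²))) = √(-17958 + (65 + √(1 + (-2 + (6*5 + 6)*(-50))²))) = √(-17958 + (65 + √(1 + (-2 + (30 + 6)*(-50))²))) = √(-17958 + (65 + √(1 + (-2 + 36*(-50))²))) = √(-17958 + (65 + √(1 + (-2 - 1800)²))) = √(-17958 + (65 + √(1 + (-1802)²))) = √(-17958 + (65 + √(1 + 3247204))) = √(-17958 + (65 + √3247205)) = √(-17893 + √3247205)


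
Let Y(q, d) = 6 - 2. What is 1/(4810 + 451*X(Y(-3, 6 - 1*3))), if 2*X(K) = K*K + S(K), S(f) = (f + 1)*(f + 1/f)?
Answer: 8/105679 ≈ 7.5701e-5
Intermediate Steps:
S(f) = (1 + f)*(f + 1/f)
Y(q, d) = 4
X(K) = 1/2 + K**2 + K/2 + 1/(2*K) (X(K) = (K*K + (1 + K + 1/K + K**2))/2 = (K**2 + (1 + K + 1/K + K**2))/2 = (1 + K + 1/K + 2*K**2)/2 = 1/2 + K**2 + K/2 + 1/(2*K))
1/(4810 + 451*X(Y(-3, 6 - 1*3))) = 1/(4810 + 451*((1/2)*(1 + 4 + 4**2 + 2*4**3)/4)) = 1/(4810 + 451*((1/2)*(1/4)*(1 + 4 + 16 + 2*64))) = 1/(4810 + 451*((1/2)*(1/4)*(1 + 4 + 16 + 128))) = 1/(4810 + 451*((1/2)*(1/4)*149)) = 1/(4810 + 451*(149/8)) = 1/(4810 + 67199/8) = 1/(105679/8) = 8/105679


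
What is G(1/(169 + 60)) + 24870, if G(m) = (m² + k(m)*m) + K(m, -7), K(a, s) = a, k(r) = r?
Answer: 1304207901/52441 ≈ 24870.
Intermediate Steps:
G(m) = m + 2*m² (G(m) = (m² + m*m) + m = (m² + m²) + m = 2*m² + m = m + 2*m²)
G(1/(169 + 60)) + 24870 = (1 + 2/(169 + 60))/(169 + 60) + 24870 = (1 + 2/229)/229 + 24870 = (1/229)*(231/229) + 24870 = 231/52441 + 24870 = 1304207901/52441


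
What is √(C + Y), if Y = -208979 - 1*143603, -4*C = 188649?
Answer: I*√1598977/2 ≈ 632.25*I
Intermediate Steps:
C = -188649/4 (C = -¼*188649 = -188649/4 ≈ -47162.)
Y = -352582 (Y = -208979 - 143603 = -352582)
√(C + Y) = √(-188649/4 - 352582) = √(-1598977/4) = I*√1598977/2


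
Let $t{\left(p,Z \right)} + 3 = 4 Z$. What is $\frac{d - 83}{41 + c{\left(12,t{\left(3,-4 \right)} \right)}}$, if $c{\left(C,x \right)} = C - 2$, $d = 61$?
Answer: $- \frac{22}{51} \approx -0.43137$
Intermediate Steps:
$t{\left(p,Z \right)} = -3 + 4 Z$
$c{\left(C,x \right)} = -2 + C$ ($c{\left(C,x \right)} = C - 2 = -2 + C$)
$\frac{d - 83}{41 + c{\left(12,t{\left(3,-4 \right)} \right)}} = \frac{61 - 83}{41 + \left(-2 + 12\right)} = - \frac{22}{41 + 10} = - \frac{22}{51}$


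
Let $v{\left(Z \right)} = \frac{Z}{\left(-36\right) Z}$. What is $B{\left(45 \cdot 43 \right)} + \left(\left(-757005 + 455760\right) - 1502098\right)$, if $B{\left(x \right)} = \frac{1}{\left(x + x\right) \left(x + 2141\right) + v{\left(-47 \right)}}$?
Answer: $- \frac{1024061357990381}{567868319} \approx -1.8033 \cdot 10^{6}$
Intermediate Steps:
$v{\left(Z \right)} = - \frac{1}{36}$ ($v{\left(Z \right)} = Z \left(- \frac{1}{36 Z}\right) = - \frac{1}{36}$)
$B{\left(x \right)} = \frac{1}{- \frac{1}{36} + 2 x \left(2141 + x\right)}$ ($B{\left(x \right)} = \frac{1}{\left(x + x\right) \left(x + 2141\right) - \frac{1}{36}} = \frac{1}{2 x \left(2141 + x\right) - \frac{1}{36}} = \frac{1}{- \frac{1}{36} + 2 x \left(2141 + x\right)}$)
$B{\left(45 \cdot 43 \right)} + \left(\left(-757005 + 455760\right) - 1502098\right) = \frac{36}{-1 + 72 \left(45 \cdot 43\right)^{2} + 154152 \cdot 45 \cdot 43} + \left(\left(-757005 + 455760\right) - 1502098\right) = \frac{36}{-1 + 72 \cdot 1935^{2} + 154152 \cdot 1935} - 1803343 = \frac{36}{-1 + 72 \cdot 3744225 + 298284120} - 1803343 = \frac{36}{-1 + 269584200 + 298284120} - 1803343 = \frac{36}{567868319} - 1803343 = - \frac{1024061357990381}{567868319}$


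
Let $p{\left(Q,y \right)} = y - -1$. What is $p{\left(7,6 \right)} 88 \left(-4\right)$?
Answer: $-2464$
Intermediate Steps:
$p{\left(Q,y \right)} = 1 + y$ ($p{\left(Q,y \right)} = y + 1 = 1 + y$)
$p{\left(7,6 \right)} 88 \left(-4\right) = \left(1 + 6\right) 88 \left(-4\right) = 7 \cdot 88 \left(-4\right) = 616 \left(-4\right) = -2464$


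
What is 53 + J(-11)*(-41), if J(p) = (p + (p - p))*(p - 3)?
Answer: -6261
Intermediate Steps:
J(p) = p*(-3 + p) (J(p) = (p + 0)*(-3 + p) = p*(-3 + p))
53 + J(-11)*(-41) = 53 - 11*(-3 - 11)*(-41) = 53 - 11*(-14)*(-41) = 53 + 154*(-41) = 53 - 6314 = -6261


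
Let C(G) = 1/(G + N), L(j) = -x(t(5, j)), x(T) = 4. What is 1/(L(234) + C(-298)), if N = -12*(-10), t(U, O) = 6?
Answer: -178/713 ≈ -0.24965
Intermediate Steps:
N = 120
L(j) = -4 (L(j) = -1*4 = -4)
C(G) = 1/(120 + G) (C(G) = 1/(G + 120) = 1/(120 + G))
1/(L(234) + C(-298)) = 1/(-4 + 1/(120 - 298)) = 1/(-4 + 1/(-178)) = 1/(-4 - 1/178) = 1/(-713/178) = -178/713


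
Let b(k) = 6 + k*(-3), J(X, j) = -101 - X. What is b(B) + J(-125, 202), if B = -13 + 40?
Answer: -51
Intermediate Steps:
B = 27
b(k) = 6 - 3*k
b(B) + J(-125, 202) = (6 - 3*27) + (-101 - 1*(-125)) = (6 - 81) + (-101 + 125) = -75 + 24 = -51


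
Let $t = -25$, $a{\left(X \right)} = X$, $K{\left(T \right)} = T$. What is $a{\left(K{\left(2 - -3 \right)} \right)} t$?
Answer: $-125$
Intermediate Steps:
$a{\left(K{\left(2 - -3 \right)} \right)} t = \left(2 - -3\right) \left(-25\right) = \left(2 + 3\right) \left(-25\right) = 5 \left(-25\right) = -125$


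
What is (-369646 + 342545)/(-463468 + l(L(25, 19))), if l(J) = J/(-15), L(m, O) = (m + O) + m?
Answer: 135505/2317363 ≈ 0.058474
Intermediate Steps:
L(m, O) = O + 2*m (L(m, O) = (O + m) + m = O + 2*m)
l(J) = -J/15 (l(J) = J*(-1/15) = -J/15)
(-369646 + 342545)/(-463468 + l(L(25, 19))) = (-369646 + 342545)/(-463468 - (19 + 2*25)/15) = -27101/(-463468 - (19 + 50)/15) = -27101/(-463468 - 1/15*69) = -27101/(-463468 - 23/5) = -27101/(-2317363/5) = -27101*(-5/2317363) = 135505/2317363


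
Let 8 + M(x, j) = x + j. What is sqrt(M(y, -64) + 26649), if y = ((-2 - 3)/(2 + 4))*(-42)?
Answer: 2*sqrt(6653) ≈ 163.13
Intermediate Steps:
y = 35 (y = -5/6*(-42) = 35)
M(x, j) = -8 + j + x (M(x, j) = -8 + (x + j) = -8 + (j + x) = -8 + j + x)
sqrt(M(y, -64) + 26649) = sqrt((-8 - 64 + 35) + 26649) = sqrt(-37 + 26649) = sqrt(26612) = 2*sqrt(6653)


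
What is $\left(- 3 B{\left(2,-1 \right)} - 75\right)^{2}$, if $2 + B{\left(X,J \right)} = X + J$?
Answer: $5184$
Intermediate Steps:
$B{\left(X,J \right)} = -2 + J + X$ ($B{\left(X,J \right)} = -2 + \left(X + J\right) = -2 + \left(J + X\right) = -2 + J + X$)
$\left(- 3 B{\left(2,-1 \right)} - 75\right)^{2} = \left(- 3 \left(-2 - 1 + 2\right) - 75\right)^{2} = \left(\left(-3\right) \left(-1\right) - 75\right)^{2} = \left(3 - 75\right)^{2} = \left(-72\right)^{2} = 5184$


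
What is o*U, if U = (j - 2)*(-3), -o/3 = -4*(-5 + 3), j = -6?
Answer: -576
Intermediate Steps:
o = -24 (o = -(-12)*(-5 + 3) = -(-12)*(-2) = -3*8 = -24)
U = 24 (U = (-6 - 2)*(-3) = -8*(-3) = 24)
o*U = -24*24 = -576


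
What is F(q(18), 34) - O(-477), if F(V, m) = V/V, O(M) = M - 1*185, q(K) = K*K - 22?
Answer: 663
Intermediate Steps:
q(K) = -22 + K² (q(K) = K² - 22 = -22 + K²)
O(M) = -185 + M (O(M) = M - 185 = -185 + M)
F(V, m) = 1
F(q(18), 34) - O(-477) = 1 - (-185 - 477) = 1 - 1*(-662) = 1 + 662 = 663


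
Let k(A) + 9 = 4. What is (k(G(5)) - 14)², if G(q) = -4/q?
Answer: 361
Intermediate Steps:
k(A) = -5 (k(A) = -9 + 4 = -5)
(k(G(5)) - 14)² = (-5 - 14)² = (-19)² = 361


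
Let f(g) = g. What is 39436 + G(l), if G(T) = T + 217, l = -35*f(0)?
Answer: 39653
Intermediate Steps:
l = 0 (l = -35*0 = 0)
G(T) = 217 + T
39436 + G(l) = 39436 + (217 + 0) = 39436 + 217 = 39653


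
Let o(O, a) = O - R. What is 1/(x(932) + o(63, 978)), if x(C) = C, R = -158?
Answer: 1/1153 ≈ 0.00086730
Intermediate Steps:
o(O, a) = 158 + O (o(O, a) = O - 1*(-158) = O + 158 = 158 + O)
1/(x(932) + o(63, 978)) = 1/(932 + (158 + 63)) = 1/(932 + 221) = 1/1153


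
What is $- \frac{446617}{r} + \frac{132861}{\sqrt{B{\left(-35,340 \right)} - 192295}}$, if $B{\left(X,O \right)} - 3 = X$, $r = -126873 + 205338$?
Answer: $- \frac{446617}{78465} - \frac{44287 i \sqrt{192327}}{64109} \approx -5.6919 - 302.95 i$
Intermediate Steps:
$r = 78465$
$B{\left(X,O \right)} = 3 + X$
$- \frac{446617}{r} + \frac{132861}{\sqrt{B{\left(-35,340 \right)} - 192295}} = - \frac{446617}{78465} + \frac{132861}{\sqrt{\left(3 - 35\right) - 192295}} = \left(-446617\right) \frac{1}{78465} + \frac{132861}{\sqrt{-32 - 192295}} = - \frac{446617}{78465} + \frac{132861}{\sqrt{-192327}} = - \frac{446617}{78465} + \frac{132861}{i \sqrt{192327}} = - \frac{446617}{78465} + 132861 \left(- \frac{i \sqrt{192327}}{192327}\right) = - \frac{446617}{78465} - \frac{44287 i \sqrt{192327}}{64109}$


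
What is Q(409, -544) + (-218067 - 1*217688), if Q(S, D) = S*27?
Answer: -424712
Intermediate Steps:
Q(S, D) = 27*S
Q(409, -544) + (-218067 - 1*217688) = 27*409 + (-218067 - 1*217688) = 11043 + (-218067 - 217688) = 11043 - 435755 = -424712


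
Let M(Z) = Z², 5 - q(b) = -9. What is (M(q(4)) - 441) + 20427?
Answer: 20182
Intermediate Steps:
q(b) = 14 (q(b) = 5 - 1*(-9) = 5 + 9 = 14)
(M(q(4)) - 441) + 20427 = (14² - 441) + 20427 = (196 - 441) + 20427 = -245 + 20427 = 20182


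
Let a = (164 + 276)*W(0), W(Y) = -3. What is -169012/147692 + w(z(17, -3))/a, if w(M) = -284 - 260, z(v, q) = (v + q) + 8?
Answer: -4460981/6092295 ≈ -0.73223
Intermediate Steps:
z(v, q) = 8 + q + v (z(v, q) = (q + v) + 8 = 8 + q + v)
a = -1320 (a = (164 + 276)*(-3) = 440*(-3) = -1320)
w(M) = -544
-169012/147692 + w(z(17, -3))/a = -169012/147692 - 544/(-1320) = -169012*1/147692 - 544*(-1/1320) = -42253/36923 + 68/165 = -4460981/6092295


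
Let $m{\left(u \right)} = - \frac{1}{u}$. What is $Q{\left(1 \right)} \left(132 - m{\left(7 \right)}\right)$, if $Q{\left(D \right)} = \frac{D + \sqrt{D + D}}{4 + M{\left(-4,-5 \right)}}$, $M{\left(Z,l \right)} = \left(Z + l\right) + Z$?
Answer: $- \frac{925}{63} - \frac{925 \sqrt{2}}{63} \approx -35.447$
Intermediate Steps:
$M{\left(Z,l \right)} = l + 2 Z$
$Q{\left(D \right)} = - \frac{D}{9} - \frac{\sqrt{2} \sqrt{D}}{9}$ ($Q{\left(D \right)} = \frac{D + \sqrt{D + D}}{4 + \left(-5 + 2 \left(-4\right)\right)} = \frac{D + \sqrt{2 D}}{4 - 13} = \frac{D + \sqrt{2} \sqrt{D}}{4 - 13} = \frac{D + \sqrt{2} \sqrt{D}}{-9} = \left(D + \sqrt{2} \sqrt{D}\right) \left(- \frac{1}{9}\right) = - \frac{D}{9} - \frac{\sqrt{2} \sqrt{D}}{9}$)
$Q{\left(1 \right)} \left(132 - m{\left(7 \right)}\right) = \left(\left(- \frac{1}{9}\right) 1 - \frac{\sqrt{2} \sqrt{1}}{9}\right) \left(132 - - \frac{1}{7}\right) = \left(- \frac{1}{9} - \frac{1}{9} \sqrt{2} \cdot 1\right) \left(132 - \left(-1\right) \frac{1}{7}\right) = \left(- \frac{1}{9} - \frac{\sqrt{2}}{9}\right) \left(132 - - \frac{1}{7}\right) = \left(- \frac{1}{9} - \frac{\sqrt{2}}{9}\right) \left(132 + \frac{1}{7}\right) = \left(- \frac{1}{9} - \frac{\sqrt{2}}{9}\right) \frac{925}{7} = - \frac{925}{63} - \frac{925 \sqrt{2}}{63}$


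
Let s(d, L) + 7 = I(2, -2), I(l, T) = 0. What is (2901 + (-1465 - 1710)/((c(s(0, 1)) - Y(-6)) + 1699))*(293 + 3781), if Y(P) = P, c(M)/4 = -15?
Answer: 555108108/47 ≈ 1.1811e+7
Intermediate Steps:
s(d, L) = -7 (s(d, L) = -7 + 0 = -7)
c(M) = -60 (c(M) = 4*(-15) = -60)
(2901 + (-1465 - 1710)/((c(s(0, 1)) - Y(-6)) + 1699))*(293 + 3781) = (2901 + (-1465 - 1710)/((-60 - 1*(-6)) + 1699))*(293 + 3781) = (2901 - 3175/((-60 + 6) + 1699))*4074 = (2901 - 3175/(-54 + 1699))*4074 = (2901 - 3175/1645)*4074 = (2901 - 3175*1/1645)*4074 = (2901 - 635/329)*4074 = (953794/329)*4074 = 555108108/47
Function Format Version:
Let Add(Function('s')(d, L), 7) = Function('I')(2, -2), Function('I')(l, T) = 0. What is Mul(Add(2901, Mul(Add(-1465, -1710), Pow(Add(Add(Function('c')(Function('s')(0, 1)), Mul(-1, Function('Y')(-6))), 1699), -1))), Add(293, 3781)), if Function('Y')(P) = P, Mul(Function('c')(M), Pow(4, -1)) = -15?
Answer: Rational(555108108, 47) ≈ 1.1811e+7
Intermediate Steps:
Function('s')(d, L) = -7 (Function('s')(d, L) = Add(-7, 0) = -7)
Function('c')(M) = -60 (Function('c')(M) = Mul(4, -15) = -60)
Mul(Add(2901, Mul(Add(-1465, -1710), Pow(Add(Add(Function('c')(Function('s')(0, 1)), Mul(-1, Function('Y')(-6))), 1699), -1))), Add(293, 3781)) = Mul(Add(2901, Mul(Add(-1465, -1710), Pow(Add(Add(-60, Mul(-1, -6)), 1699), -1))), Add(293, 3781)) = Mul(Add(2901, Mul(-3175, Pow(Add(Add(-60, 6), 1699), -1))), 4074) = Mul(Add(2901, Mul(-3175, Pow(Add(-54, 1699), -1))), 4074) = Mul(Add(2901, Mul(-3175, Pow(1645, -1))), 4074) = Mul(Add(2901, Mul(-3175, Rational(1, 1645))), 4074) = Mul(Add(2901, Rational(-635, 329)), 4074) = Mul(Rational(953794, 329), 4074) = Rational(555108108, 47)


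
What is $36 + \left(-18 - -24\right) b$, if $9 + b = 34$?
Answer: $186$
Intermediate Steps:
$b = 25$ ($b = -9 + 34 = 25$)
$36 + \left(-18 - -24\right) b = 36 + \left(-18 - -24\right) 25 = 36 + \left(-18 + 24\right) 25 = 36 + 6 \cdot 25 = 36 + 150 = 186$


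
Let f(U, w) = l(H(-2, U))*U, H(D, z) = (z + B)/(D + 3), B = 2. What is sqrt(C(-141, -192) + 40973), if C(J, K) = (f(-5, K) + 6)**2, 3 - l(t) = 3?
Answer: sqrt(41009) ≈ 202.51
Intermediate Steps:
H(D, z) = (2 + z)/(3 + D) (H(D, z) = (z + 2)/(D + 3) = (2 + z)/(3 + D))
l(t) = 0 (l(t) = 3 - 1*3 = 3 - 3 = 0)
f(U, w) = 0 (f(U, w) = 0*U = 0)
C(J, K) = 36 (C(J, K) = (0 + 6)**2 = 6**2 = 36)
sqrt(C(-141, -192) + 40973) = sqrt(36 + 40973) = sqrt(41009)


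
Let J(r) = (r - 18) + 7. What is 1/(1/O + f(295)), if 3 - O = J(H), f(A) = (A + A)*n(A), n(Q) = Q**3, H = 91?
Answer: 77/1166295996249 ≈ 6.6021e-11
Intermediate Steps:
f(A) = 2*A**4 (f(A) = (A + A)*A**3 = (2*A)*A**3 = 2*A**4)
J(r) = -11 + r (J(r) = (-18 + r) + 7 = -11 + r)
O = -77 (O = 3 - (-11 + 91) = 3 - 1*80 = 3 - 80 = -77)
1/(1/O + f(295)) = 1/(1/(-77) + 2*295**4) = 1/(-1/77 + 2*7573350625) = 1/(-1/77 + 15146701250) = 1/(1166295996249/77) = 77/1166295996249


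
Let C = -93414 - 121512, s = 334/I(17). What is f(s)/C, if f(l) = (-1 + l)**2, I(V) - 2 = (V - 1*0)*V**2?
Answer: -6995187/1730671913450 ≈ -4.0419e-6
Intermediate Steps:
I(V) = 2 + V**3 (I(V) = 2 + (V - 1*0)*V**2 = 2 + (V + 0)*V**2 = 2 + V*V**2 = 2 + V**3)
s = 334/4915 (s = 334/(2 + 17**3) = 334/(2 + 4913) = 334/4915 ≈ 0.067955)
C = -214926
f(s)/C = (-1 + 334/4915)**2/(-214926) = (-4581/4915)**2*(-1/214926) = (20985561/24157225)*(-1/214926) = -6995187/1730671913450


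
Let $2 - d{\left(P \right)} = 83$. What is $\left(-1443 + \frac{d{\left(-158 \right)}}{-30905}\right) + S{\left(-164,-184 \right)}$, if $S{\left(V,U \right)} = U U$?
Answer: $\frac{1001723846}{30905} \approx 32413.0$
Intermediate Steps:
$d{\left(P \right)} = -81$ ($d{\left(P \right)} = 2 - 83 = -81$)
$S{\left(V,U \right)} = U^{2}$
$\left(-1443 + \frac{d{\left(-158 \right)}}{-30905}\right) + S{\left(-164,-184 \right)} = \left(-1443 - \frac{81}{-30905}\right) + \left(-184\right)^{2} = \left(-1443 - - \frac{81}{30905}\right) + 33856 = \left(-1443 + \frac{81}{30905}\right) + 33856 = - \frac{44595834}{30905} + 33856 = \frac{1001723846}{30905}$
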